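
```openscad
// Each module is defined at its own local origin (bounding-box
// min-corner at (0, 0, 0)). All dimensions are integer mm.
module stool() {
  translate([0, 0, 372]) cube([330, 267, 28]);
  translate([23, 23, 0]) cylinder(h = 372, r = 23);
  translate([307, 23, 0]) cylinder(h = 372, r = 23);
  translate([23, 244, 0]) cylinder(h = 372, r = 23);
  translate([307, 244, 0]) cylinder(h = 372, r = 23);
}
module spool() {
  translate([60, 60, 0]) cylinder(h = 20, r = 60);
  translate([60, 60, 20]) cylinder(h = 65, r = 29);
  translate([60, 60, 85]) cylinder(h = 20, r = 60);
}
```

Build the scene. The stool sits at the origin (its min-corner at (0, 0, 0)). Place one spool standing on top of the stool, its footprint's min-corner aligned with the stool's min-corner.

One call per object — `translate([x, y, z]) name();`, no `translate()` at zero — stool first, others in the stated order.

stool();
translate([0, 0, 400]) spool();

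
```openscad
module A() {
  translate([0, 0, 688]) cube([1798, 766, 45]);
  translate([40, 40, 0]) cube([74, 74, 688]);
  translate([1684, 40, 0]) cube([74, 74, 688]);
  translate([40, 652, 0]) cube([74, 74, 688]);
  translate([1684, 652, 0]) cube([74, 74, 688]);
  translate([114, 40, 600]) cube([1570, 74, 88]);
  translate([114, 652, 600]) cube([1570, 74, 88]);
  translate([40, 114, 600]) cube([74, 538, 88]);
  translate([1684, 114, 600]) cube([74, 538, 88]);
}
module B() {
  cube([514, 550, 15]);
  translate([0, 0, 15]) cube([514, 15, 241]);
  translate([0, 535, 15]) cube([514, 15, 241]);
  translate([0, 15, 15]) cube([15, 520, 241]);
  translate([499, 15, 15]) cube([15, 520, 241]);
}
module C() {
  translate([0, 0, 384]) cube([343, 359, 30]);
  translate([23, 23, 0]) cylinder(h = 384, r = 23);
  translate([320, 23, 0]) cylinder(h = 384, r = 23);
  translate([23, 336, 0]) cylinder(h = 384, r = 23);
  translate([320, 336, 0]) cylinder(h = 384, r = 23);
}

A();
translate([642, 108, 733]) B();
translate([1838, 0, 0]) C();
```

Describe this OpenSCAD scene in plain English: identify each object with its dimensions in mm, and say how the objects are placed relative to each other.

A is a table with a 1798×766 mm rectangular top, 45 mm thick, top surface at z = 733 mm, supported by four 74×74 mm square legs, each inset 40 mm from the nearest pair of top edges, running from the floor. Four apron rails, 74 mm thick and 88 mm tall, run between adjacent legs with their top edges flush with the underside of the top and their outer faces flush with the legs' outer faces.

B is an open-topped rectangular box: outside dimensions 514×550×256 mm, with a uniform wall and base thickness of 15 mm. The base is a full 514×550 slab on the floor; four walls sit on top of the base. The front and back walls (the −y and +y sides) span the full width; the two side walls fit between them.

C is a four-legged stool. The seat is a 343×359×30 mm slab whose top surface is at z = 414 mm; four round legs, each 46 mm in diameter, run from the floor (z = 0) to the underside of the seat, each leg's axis is inset half a diameter from the nearest pair of seat edges (so the leg's bounding box is flush with the corner).

The open box is on top of the table, centred. The stool is on the floor beside the table on its +x side.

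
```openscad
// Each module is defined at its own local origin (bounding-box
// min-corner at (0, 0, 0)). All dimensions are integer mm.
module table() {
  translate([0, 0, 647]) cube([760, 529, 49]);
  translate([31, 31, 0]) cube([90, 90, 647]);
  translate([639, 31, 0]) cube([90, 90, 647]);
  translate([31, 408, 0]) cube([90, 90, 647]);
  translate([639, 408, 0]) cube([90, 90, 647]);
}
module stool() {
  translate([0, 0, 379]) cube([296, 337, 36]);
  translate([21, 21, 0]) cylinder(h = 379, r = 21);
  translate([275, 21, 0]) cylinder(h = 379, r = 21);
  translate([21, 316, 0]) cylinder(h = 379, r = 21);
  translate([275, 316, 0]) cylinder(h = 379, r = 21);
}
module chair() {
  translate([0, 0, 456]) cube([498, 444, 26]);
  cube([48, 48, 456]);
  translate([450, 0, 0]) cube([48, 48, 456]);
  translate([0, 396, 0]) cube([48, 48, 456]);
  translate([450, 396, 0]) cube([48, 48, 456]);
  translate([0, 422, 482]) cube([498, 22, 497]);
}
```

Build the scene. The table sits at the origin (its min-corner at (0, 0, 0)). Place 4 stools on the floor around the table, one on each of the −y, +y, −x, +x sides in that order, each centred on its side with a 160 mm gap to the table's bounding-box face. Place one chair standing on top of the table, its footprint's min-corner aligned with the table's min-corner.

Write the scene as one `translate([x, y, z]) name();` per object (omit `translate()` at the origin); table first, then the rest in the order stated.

table();
translate([232, -497, 0]) stool();
translate([232, 689, 0]) stool();
translate([-456, 96, 0]) stool();
translate([920, 96, 0]) stool();
translate([0, 0, 696]) chair();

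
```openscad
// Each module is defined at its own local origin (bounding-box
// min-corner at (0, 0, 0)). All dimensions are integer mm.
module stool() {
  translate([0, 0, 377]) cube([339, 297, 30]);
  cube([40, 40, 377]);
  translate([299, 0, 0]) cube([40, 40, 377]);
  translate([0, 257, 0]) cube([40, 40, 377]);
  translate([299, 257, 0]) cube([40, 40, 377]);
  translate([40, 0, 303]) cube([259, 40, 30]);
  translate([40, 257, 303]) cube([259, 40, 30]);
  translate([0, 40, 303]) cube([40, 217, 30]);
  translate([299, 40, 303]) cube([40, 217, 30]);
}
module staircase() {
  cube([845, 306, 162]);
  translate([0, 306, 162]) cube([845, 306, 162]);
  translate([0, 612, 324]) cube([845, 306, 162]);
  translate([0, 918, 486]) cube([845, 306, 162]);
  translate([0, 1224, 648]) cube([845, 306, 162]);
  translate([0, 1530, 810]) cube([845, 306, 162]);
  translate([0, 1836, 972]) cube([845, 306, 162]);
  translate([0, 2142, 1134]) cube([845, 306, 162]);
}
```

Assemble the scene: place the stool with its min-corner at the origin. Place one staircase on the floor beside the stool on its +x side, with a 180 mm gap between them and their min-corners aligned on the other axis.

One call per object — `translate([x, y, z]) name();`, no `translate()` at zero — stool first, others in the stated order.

stool();
translate([519, 0, 0]) staircase();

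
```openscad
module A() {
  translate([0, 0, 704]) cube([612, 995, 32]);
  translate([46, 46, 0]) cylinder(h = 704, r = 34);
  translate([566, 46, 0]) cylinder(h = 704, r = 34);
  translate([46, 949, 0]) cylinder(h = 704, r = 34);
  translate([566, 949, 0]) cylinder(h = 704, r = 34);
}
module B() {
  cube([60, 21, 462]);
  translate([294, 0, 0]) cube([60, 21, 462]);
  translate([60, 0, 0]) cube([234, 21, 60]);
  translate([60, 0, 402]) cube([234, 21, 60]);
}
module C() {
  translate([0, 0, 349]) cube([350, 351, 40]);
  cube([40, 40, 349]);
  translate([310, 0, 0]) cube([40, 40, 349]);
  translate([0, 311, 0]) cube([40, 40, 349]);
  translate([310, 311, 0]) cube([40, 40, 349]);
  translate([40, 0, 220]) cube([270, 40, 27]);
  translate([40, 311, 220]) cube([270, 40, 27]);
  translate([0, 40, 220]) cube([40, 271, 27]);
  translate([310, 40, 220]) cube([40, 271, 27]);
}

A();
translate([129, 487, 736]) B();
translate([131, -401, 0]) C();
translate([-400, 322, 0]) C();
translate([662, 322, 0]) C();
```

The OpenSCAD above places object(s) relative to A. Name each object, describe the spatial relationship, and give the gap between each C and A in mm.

A is a table. B is a picture frame. C is a stool. The picture frame is on top of the table, centred. Three stools sit around the table at the −y, −x, +x sides. The gap between each stool and the table is 50 mm.

Each stool's nearest face is 50 mm from the table's bounding box.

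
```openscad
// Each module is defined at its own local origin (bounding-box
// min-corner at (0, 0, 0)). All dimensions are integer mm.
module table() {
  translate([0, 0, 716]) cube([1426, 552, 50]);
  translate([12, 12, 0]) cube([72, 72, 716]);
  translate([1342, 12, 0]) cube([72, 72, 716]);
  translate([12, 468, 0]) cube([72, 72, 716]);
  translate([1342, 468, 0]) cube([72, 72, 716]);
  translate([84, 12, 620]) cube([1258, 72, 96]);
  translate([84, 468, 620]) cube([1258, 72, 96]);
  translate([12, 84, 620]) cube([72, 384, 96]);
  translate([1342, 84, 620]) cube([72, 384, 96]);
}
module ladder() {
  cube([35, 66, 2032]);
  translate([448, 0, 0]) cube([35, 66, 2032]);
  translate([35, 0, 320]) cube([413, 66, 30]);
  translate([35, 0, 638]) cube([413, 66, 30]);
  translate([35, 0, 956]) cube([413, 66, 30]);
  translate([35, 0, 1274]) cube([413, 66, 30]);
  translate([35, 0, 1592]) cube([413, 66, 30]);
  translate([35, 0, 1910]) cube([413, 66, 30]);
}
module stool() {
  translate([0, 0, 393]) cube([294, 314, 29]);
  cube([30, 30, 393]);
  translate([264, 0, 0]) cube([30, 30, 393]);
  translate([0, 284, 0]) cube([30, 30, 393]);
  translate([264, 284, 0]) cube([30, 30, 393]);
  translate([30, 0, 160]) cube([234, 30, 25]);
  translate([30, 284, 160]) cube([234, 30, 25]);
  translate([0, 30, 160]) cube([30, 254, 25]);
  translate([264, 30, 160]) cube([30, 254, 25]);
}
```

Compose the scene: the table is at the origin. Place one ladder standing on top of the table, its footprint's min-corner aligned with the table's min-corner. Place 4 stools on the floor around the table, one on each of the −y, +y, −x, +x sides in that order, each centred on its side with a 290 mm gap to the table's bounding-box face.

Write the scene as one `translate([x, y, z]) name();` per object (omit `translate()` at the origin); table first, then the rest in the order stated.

table();
translate([0, 0, 766]) ladder();
translate([566, -604, 0]) stool();
translate([566, 842, 0]) stool();
translate([-584, 119, 0]) stool();
translate([1716, 119, 0]) stool();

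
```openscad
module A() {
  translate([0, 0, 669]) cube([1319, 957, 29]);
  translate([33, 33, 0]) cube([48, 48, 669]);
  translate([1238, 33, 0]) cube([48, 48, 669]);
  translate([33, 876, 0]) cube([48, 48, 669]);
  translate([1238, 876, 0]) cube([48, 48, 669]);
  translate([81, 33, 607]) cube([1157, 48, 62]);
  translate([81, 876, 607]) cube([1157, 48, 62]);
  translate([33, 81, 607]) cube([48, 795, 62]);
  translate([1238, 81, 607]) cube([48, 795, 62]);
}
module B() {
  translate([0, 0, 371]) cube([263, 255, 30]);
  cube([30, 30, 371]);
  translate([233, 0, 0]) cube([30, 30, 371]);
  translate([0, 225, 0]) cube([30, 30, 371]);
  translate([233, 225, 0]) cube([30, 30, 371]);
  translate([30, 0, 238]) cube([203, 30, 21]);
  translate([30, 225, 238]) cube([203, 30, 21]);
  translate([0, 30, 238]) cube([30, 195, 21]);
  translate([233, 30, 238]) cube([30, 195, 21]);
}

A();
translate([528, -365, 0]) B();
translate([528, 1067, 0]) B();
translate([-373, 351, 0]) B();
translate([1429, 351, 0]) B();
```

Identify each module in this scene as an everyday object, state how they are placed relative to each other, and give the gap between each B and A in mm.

Each stool's nearest face is 110 mm from the table's bounding box.

A is a table. B is a stool. Four stools sit around the table at the −y, +y, −x, +x sides. The gap between each stool and the table is 110 mm.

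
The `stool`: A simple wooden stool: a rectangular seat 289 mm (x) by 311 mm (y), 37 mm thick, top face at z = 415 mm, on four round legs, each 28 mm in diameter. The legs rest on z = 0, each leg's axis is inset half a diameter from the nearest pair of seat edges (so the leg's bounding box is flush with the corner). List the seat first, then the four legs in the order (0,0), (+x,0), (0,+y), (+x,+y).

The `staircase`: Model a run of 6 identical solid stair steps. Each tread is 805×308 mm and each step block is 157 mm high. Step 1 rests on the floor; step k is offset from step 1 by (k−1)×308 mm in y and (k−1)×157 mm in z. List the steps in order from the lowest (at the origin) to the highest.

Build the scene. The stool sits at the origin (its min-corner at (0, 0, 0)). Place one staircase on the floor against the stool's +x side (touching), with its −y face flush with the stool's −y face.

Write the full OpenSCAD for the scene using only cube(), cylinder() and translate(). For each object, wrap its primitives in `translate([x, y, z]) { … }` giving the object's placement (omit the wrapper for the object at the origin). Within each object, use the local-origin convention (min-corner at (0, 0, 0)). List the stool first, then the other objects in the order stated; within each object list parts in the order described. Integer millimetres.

translate([0, 0, 378]) cube([289, 311, 37]);
translate([14, 14, 0]) cylinder(h = 378, r = 14);
translate([275, 14, 0]) cylinder(h = 378, r = 14);
translate([14, 297, 0]) cylinder(h = 378, r = 14);
translate([275, 297, 0]) cylinder(h = 378, r = 14);
translate([289, 0, 0]) {
  cube([805, 308, 157]);
  translate([0, 308, 157]) cube([805, 308, 157]);
  translate([0, 616, 314]) cube([805, 308, 157]);
  translate([0, 924, 471]) cube([805, 308, 157]);
  translate([0, 1232, 628]) cube([805, 308, 157]);
  translate([0, 1540, 785]) cube([805, 308, 157]);
}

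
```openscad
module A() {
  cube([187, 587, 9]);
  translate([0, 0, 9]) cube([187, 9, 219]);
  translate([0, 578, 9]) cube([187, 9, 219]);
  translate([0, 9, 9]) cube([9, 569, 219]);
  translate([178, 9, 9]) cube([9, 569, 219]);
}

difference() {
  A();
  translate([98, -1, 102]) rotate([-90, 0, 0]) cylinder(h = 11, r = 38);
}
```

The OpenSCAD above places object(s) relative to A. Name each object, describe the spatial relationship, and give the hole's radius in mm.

A is an open box. The open box has a circular hole through its front wall. The hole's radius is 38 mm.

The subtracted cylinder has r = 38 mm.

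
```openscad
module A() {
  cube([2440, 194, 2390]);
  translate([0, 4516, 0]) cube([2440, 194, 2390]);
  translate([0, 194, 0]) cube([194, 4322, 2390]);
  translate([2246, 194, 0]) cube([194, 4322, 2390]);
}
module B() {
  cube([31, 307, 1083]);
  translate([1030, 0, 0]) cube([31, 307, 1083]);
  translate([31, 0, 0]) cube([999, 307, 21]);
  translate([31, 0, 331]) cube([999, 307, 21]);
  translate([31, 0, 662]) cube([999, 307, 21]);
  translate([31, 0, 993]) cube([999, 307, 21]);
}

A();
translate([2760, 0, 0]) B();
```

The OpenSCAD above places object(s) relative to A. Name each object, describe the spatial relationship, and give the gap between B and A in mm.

A is a house frame. B is a bookshelf. The bookshelf is on the floor beside the house frame on its +x side. The gap between the bookshelf and the house frame is 320 mm.

The bookshelf's nearest face is 320 mm from the house frame's +x face.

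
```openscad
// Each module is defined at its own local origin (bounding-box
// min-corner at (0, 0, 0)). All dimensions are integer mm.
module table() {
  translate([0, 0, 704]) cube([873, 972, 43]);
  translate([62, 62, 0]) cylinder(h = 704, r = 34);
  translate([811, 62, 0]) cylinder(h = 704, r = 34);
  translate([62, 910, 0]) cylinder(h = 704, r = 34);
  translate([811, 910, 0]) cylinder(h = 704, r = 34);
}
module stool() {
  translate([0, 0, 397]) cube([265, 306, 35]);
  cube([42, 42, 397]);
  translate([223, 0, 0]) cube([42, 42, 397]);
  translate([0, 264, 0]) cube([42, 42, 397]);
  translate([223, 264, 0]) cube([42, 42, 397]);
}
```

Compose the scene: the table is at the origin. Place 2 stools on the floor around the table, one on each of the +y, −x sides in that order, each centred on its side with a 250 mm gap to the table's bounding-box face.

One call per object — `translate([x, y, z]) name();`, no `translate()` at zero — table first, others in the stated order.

table();
translate([304, 1222, 0]) stool();
translate([-515, 333, 0]) stool();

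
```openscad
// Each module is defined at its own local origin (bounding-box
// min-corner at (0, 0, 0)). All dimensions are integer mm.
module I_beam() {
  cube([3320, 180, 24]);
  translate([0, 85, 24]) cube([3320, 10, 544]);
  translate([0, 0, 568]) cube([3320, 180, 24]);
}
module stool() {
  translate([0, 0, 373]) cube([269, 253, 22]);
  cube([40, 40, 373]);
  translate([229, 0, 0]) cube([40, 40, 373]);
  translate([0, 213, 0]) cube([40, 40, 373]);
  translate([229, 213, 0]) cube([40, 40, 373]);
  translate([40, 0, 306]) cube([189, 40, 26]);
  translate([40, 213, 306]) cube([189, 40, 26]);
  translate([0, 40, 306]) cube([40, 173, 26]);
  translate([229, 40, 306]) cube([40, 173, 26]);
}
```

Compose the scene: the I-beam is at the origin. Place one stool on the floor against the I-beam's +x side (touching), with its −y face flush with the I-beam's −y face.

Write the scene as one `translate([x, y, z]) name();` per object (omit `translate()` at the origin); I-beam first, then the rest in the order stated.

I_beam();
translate([3320, 0, 0]) stool();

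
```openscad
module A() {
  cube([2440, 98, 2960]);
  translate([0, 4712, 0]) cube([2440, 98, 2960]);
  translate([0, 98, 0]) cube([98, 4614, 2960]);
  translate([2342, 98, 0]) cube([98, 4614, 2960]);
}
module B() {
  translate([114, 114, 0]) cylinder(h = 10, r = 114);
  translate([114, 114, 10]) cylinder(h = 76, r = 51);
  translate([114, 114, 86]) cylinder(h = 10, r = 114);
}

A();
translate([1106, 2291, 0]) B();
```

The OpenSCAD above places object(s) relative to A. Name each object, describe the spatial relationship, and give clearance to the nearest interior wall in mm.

A is a house frame. B is a spool. The spool sits inside the house frame, centred. The clearance to the nearest interior wall is 1008 mm.

Clearances: x = 1008, y = 2193; minimum 1008 mm.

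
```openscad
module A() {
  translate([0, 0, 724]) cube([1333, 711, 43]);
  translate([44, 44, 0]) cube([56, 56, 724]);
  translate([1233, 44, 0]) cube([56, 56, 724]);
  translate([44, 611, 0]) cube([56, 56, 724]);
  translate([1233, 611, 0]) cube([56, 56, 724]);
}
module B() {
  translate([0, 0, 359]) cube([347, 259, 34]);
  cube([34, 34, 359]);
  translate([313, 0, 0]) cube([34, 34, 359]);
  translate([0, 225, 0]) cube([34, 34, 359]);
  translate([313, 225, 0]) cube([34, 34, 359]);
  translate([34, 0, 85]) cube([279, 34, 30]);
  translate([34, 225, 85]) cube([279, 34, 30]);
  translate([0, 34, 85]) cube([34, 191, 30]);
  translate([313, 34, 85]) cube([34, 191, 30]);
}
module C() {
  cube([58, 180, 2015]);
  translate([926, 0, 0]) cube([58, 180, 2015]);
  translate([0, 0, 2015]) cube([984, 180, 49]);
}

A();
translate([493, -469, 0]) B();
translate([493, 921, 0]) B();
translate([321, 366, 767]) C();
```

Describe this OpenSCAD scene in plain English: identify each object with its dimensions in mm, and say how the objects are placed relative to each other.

A is a table with a 1333×711 mm rectangular top, 43 mm thick, top surface at z = 767 mm, supported by four 56×56 mm square legs, each inset 44 mm from the nearest pair of top edges, running from the floor.

B is a four-legged stool. The seat is a 347×259×34 mm slab whose top surface is at z = 393 mm; four square legs, each 34×34 mm in cross-section, run from the floor (z = 0) to the underside of the seat, each flush with a corner of the seat. Four stretchers, 34 mm wide and 30 mm tall, connect adjacent legs with their undersides at z = 85 mm, each running between the inner faces of the legs it joins and aligned with the legs' outer faces on the other axis.

C is a door frame. The clear opening is 868 mm wide and 2015 mm high. Two 58 mm wide jambs, 180 mm deep, stand either side of the opening from the floor to the top of the opening. A 49 mm thick head sits across the top of both jambs, spanning the full outside width of the frame.

Two stools sit around the table at the −y, +y sides. The door frame is on top of the table.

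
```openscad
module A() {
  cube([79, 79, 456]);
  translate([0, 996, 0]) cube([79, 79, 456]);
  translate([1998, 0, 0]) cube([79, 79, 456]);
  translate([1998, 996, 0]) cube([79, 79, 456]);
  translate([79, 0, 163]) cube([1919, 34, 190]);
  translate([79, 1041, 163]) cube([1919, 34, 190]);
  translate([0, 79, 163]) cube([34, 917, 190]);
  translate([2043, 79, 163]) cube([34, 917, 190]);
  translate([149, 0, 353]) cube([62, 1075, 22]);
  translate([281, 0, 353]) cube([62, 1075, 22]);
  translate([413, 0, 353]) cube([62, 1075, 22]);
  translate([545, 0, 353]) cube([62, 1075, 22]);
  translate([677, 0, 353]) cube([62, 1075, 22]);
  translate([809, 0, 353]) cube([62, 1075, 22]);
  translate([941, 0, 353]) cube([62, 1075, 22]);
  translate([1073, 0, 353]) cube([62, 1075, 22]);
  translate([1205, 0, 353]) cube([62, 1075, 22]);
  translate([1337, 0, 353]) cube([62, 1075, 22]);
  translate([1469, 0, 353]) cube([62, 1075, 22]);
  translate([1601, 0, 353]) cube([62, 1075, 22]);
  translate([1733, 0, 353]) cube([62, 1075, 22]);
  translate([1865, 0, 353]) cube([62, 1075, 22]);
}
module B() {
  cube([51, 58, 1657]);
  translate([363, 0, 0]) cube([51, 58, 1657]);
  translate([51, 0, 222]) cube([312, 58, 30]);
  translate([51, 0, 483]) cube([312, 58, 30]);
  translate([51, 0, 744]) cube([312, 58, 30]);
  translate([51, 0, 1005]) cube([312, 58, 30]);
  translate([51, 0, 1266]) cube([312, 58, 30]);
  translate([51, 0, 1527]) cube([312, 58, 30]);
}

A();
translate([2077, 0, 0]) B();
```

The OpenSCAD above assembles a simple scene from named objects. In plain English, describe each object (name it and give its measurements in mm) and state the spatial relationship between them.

A is a bed frame 2077 mm long (x) by 1075 mm wide (y). Four 79×79 mm corner posts, 456 mm tall, at the corners of the footprint. Four rails of 34 mm thickness and 190 mm height run between adjacent posts with their undersides at z = 163 mm, their outer faces flush with the outside of the frame (the two x-running rails run between the posts' inner faces; the two y-running rails run between the posts' inner faces). 14 slats, each 62 mm wide (x) and 22 mm thick, lie across the top of the two x-running rails, running the full 1075 mm width of the frame in y; the slats are evenly spaced along x between the inner faces of the end posts with equal gaps (rounded down to the nearest mm) at the −x end and between each pair — any rounding remainder accumulates at the +x end.

B is a straight ladder. Two 51×58 mm vertical rails, 1657 mm tall, stand 414 mm apart (outside-to-outside) with their front faces coplanar on the −y side. 6 rungs, each 58 mm deep and 30 mm tall, span between the inner faces of the rails, front faces flush with the rails. The lowest rung's underside is at z = 222 mm and rungs are spaced 261 mm apart (underside to underside).

The ladder is against the bed frame's +x side, with their −y faces flush.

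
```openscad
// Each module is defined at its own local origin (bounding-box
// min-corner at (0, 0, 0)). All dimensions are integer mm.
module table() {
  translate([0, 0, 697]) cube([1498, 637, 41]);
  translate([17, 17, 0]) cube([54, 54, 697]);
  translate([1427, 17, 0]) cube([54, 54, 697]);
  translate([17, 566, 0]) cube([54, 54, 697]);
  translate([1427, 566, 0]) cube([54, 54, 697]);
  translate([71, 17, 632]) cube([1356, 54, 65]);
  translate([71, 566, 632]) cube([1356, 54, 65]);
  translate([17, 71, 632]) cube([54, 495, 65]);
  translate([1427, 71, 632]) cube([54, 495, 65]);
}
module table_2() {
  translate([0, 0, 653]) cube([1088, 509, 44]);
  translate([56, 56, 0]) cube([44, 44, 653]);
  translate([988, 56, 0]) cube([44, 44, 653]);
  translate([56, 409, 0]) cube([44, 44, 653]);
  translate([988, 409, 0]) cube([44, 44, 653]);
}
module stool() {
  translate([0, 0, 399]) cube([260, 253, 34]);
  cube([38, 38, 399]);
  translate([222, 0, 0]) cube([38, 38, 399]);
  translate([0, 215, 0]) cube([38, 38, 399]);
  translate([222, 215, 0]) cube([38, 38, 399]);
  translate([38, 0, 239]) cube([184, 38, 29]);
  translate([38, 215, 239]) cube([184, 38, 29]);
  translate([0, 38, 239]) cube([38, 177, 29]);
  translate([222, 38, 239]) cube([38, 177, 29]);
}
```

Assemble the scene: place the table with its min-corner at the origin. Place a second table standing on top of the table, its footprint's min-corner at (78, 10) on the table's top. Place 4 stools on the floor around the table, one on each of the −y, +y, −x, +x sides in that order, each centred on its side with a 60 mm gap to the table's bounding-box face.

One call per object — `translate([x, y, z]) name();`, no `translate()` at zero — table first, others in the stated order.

table();
translate([78, 10, 738]) table_2();
translate([619, -313, 0]) stool();
translate([619, 697, 0]) stool();
translate([-320, 192, 0]) stool();
translate([1558, 192, 0]) stool();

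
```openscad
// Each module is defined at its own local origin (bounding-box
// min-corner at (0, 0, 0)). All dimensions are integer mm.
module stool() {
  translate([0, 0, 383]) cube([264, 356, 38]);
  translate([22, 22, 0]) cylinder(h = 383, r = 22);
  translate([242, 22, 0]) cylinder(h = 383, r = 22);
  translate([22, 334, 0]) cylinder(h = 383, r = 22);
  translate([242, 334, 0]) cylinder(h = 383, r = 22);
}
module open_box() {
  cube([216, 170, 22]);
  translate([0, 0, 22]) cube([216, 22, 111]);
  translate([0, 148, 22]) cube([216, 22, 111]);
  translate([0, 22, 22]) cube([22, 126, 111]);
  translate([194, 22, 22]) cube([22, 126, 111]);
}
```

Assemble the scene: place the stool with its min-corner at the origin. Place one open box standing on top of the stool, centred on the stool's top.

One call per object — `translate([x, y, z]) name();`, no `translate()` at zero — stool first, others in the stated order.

stool();
translate([24, 93, 421]) open_box();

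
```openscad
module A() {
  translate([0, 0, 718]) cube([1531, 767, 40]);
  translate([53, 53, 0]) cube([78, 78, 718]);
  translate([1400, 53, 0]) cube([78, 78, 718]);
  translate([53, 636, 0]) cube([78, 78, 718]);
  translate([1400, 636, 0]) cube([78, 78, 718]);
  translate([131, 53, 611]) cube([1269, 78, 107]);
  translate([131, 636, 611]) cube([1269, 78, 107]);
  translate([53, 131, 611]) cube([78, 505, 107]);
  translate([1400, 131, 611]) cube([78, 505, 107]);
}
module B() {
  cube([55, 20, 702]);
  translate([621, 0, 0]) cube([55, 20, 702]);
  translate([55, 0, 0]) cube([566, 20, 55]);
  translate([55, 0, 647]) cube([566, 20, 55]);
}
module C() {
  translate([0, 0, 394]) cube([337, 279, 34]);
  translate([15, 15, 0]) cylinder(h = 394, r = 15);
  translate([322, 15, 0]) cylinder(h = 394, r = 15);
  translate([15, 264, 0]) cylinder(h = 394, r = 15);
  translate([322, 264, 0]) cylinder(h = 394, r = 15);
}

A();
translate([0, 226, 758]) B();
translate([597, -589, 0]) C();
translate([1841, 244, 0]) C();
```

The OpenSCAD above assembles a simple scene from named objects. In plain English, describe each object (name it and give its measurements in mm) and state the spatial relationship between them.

A is a table with a 1531×767 mm rectangular top, 40 mm thick, top surface at z = 758 mm, supported by four 78×78 mm square legs, each inset 53 mm from the nearest pair of top edges, running from the floor. Four apron rails, 78 mm thick and 107 mm tall, run between adjacent legs with their top edges flush with the underside of the top and their outer faces flush with the legs' outer faces.

B is a rectangular picture frame lying in the x–z plane (depth along y). The opening is 566 mm wide (x) by 592 mm tall (z), surrounded by a border 55 mm wide on all four sides. The frame is 20 mm deep and is made of two full-height vertical stiles with two horizontal rails fitted between them.

C is a four-legged stool. The seat is 337×279 mm, 34 mm thick, top at z = 428 mm. It stands on four round legs, each 30 mm in diameter, from z = 0 to the seat underside, each leg's axis is inset half a diameter from the nearest pair of seat edges (so the leg's bounding box is flush with the corner).

The picture frame is on top of the table. Two stools sit around the table at the −y, +x sides.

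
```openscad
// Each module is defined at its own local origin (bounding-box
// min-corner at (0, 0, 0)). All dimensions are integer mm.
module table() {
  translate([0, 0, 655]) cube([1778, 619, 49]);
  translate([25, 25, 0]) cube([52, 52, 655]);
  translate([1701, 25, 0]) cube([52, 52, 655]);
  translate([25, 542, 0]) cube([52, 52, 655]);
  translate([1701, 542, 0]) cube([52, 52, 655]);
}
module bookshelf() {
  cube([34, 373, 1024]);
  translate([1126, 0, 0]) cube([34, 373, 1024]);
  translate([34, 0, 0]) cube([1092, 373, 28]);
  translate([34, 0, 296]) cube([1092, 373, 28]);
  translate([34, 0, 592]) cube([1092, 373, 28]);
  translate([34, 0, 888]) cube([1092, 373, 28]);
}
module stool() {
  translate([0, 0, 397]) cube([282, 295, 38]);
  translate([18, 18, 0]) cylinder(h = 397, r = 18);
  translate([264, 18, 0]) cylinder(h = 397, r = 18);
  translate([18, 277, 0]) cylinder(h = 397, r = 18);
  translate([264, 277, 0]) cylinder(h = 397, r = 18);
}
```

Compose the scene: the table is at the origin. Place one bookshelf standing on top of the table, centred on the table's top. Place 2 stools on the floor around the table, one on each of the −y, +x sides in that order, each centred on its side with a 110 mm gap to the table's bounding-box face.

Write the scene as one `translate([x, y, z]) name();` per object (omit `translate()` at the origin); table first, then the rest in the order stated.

table();
translate([309, 123, 704]) bookshelf();
translate([748, -405, 0]) stool();
translate([1888, 162, 0]) stool();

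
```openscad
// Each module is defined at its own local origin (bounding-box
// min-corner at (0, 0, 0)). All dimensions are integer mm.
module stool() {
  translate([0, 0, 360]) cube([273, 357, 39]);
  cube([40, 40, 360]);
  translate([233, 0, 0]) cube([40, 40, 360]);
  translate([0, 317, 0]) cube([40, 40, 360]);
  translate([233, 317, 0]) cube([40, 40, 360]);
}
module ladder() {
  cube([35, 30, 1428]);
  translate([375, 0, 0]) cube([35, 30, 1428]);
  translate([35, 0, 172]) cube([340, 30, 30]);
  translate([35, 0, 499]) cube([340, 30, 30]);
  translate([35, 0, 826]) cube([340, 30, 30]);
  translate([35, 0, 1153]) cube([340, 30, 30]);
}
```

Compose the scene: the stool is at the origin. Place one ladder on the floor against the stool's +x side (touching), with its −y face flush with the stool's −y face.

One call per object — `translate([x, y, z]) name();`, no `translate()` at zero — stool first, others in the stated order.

stool();
translate([273, 0, 0]) ladder();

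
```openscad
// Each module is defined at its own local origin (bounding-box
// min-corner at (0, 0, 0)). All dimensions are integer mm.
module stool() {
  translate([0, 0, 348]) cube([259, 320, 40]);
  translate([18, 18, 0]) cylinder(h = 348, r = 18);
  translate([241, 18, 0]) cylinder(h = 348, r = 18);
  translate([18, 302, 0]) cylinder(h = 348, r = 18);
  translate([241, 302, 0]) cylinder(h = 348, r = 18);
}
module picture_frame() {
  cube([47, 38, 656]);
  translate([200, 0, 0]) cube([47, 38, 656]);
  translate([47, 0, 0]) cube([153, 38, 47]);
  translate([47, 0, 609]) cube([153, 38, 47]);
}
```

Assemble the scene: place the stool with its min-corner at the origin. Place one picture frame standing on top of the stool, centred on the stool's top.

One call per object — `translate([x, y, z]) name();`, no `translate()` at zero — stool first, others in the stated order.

stool();
translate([6, 141, 388]) picture_frame();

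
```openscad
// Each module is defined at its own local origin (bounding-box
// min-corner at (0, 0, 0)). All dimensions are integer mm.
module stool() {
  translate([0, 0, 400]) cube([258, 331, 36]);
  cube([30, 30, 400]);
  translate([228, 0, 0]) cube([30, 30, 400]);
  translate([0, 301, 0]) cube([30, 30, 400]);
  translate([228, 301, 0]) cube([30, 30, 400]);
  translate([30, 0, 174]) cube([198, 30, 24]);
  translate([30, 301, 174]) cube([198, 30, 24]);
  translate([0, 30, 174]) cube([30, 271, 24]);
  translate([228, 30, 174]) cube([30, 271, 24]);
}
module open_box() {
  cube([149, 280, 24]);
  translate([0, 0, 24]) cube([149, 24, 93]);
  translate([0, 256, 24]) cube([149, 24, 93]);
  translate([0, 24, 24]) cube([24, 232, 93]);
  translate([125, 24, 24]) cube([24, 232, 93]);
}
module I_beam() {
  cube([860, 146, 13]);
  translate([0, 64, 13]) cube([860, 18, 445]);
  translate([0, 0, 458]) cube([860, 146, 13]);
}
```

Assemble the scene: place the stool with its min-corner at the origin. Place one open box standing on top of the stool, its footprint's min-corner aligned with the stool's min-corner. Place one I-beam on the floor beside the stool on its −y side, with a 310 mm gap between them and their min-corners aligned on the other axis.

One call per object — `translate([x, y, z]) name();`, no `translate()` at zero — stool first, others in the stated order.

stool();
translate([0, 0, 436]) open_box();
translate([0, -456, 0]) I_beam();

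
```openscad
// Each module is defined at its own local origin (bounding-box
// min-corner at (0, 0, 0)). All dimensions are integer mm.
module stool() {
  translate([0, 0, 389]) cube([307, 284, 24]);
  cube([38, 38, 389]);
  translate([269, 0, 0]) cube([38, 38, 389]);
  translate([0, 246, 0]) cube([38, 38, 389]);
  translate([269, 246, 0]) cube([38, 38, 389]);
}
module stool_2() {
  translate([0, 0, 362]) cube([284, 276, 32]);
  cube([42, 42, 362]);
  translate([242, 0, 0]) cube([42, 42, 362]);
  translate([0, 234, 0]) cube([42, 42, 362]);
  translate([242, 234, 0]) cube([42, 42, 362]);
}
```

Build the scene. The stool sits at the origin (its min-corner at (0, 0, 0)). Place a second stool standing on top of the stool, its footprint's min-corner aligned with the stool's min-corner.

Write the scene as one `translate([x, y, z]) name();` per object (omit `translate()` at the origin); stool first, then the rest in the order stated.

stool();
translate([0, 0, 413]) stool_2();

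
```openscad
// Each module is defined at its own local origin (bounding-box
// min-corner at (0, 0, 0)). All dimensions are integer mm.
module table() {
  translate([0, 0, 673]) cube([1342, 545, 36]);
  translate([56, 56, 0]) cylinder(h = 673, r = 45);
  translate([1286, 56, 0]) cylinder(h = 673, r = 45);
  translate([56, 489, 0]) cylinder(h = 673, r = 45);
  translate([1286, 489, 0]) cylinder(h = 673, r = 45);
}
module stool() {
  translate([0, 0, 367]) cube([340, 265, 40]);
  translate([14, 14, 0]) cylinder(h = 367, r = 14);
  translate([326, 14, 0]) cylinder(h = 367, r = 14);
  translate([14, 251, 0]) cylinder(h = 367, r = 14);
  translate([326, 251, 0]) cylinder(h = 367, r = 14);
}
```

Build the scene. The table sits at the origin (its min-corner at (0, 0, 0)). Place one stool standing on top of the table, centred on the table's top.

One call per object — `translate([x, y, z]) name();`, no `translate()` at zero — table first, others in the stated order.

table();
translate([501, 140, 709]) stool();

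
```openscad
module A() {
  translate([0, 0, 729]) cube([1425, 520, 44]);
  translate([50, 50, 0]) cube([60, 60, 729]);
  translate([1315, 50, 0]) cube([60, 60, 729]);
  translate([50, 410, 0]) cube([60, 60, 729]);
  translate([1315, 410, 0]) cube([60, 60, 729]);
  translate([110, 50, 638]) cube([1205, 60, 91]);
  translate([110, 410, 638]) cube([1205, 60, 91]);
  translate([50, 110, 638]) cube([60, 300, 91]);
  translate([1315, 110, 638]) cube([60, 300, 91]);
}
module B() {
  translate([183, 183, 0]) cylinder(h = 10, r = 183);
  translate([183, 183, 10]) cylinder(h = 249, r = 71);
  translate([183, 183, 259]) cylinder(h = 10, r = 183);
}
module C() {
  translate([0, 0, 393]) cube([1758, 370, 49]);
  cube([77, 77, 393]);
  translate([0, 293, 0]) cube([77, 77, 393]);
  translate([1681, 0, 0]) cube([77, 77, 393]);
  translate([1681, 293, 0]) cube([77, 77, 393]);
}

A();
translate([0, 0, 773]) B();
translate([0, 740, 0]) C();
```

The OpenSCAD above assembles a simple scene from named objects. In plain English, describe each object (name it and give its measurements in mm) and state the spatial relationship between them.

A is a table: top 1425 mm (x) × 520 mm (y), 44 mm thick, upper face at z = 773 mm, on four 60×60 mm square legs, each inset 50 mm from the nearest pair of top edges, running from z = 0 to the bottom of the top. Four apron rails, 60 mm thick and 91 mm tall, run between adjacent legs with their top edges flush with the underside of the top and their outer faces flush with the legs' outer faces.

B is a spool: two coaxial disc flanges of radius 183 mm and thickness 10 mm, joined by a core cylinder of radius 71 mm and height 249 mm. The lower flange rests on z = 0 and the three cylinders share a vertical axis.

C is a bench: a 1758×370 mm seat slab, 49 mm thick, top at z = 442 mm, on four 77×77 mm square legs flush with the seat corners and standing on z = 0.

The spool is on top of the table. The bench is on the floor beside the table on its +y side.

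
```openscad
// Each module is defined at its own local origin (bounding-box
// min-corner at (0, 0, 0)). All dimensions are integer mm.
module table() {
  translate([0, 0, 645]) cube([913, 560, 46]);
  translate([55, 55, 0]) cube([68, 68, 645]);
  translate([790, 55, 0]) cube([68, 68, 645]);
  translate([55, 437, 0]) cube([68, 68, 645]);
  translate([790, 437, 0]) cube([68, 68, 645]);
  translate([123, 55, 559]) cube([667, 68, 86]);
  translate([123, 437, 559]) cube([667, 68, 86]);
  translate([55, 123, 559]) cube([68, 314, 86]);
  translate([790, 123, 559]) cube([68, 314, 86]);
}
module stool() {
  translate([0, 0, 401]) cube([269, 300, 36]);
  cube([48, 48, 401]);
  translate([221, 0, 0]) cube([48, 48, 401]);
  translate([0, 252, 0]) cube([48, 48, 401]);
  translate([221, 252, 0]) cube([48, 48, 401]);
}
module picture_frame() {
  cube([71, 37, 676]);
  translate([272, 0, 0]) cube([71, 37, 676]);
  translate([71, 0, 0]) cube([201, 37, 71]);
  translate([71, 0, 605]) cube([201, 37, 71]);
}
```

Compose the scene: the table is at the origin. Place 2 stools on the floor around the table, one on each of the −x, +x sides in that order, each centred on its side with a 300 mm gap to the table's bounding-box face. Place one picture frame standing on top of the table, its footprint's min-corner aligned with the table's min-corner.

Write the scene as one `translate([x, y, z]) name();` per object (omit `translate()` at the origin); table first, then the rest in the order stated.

table();
translate([-569, 130, 0]) stool();
translate([1213, 130, 0]) stool();
translate([0, 0, 691]) picture_frame();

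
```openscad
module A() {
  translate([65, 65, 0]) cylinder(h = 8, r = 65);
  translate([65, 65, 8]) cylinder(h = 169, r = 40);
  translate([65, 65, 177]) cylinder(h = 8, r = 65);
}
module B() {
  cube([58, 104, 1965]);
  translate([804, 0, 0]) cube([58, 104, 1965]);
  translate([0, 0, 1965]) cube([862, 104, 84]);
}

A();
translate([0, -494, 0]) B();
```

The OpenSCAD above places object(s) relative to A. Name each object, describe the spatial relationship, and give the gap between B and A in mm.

The door frame's nearest face is 390 mm from the spool's −y face.

A is a spool. B is a door frame. The door frame is on the floor beside the spool on its −y side. The gap between the door frame and the spool is 390 mm.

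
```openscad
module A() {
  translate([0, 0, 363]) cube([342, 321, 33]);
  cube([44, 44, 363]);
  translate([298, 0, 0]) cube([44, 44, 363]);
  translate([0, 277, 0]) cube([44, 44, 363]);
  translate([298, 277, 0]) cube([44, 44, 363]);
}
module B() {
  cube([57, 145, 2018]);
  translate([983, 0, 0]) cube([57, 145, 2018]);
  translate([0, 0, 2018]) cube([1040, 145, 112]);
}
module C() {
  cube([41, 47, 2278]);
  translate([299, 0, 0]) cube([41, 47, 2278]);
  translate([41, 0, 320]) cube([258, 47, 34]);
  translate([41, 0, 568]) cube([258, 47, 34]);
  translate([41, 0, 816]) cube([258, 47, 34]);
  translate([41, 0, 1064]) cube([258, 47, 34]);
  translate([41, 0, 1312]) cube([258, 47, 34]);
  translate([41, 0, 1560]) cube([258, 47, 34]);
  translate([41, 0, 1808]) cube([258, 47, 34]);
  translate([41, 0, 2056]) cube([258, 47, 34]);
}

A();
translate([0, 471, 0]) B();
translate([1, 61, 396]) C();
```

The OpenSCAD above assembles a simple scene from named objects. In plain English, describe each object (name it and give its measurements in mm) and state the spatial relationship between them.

A is a four-legged stool. The seat is a 342×321×33 mm slab whose top surface is at z = 396 mm; four square legs, each 44×44 mm in cross-section, run from the floor (z = 0) to the underside of the seat, each flush with a corner of the seat.

B is a rectangular door frame: two vertical jambs of 57×145 mm section, 2018 mm tall, with a clear opening 926 mm wide between their inner faces. A header 112 mm tall and 145 mm deep lies on top of the jambs and spans the full outside width.

C is a wooden ladder with two side rails of 41×47 mm section and 2278 mm height, set 340 mm apart overall. Between them run 8 rectangular rungs (47 mm deep, 34 mm thick), front faces flush with the rails' −y face. The bottom of the first rung is 320 mm above the floor and each subsequent rung is 248 mm higher than the one below.

The door frame is on the floor beside the stool on its +y side. The ladder is on top of the stool.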